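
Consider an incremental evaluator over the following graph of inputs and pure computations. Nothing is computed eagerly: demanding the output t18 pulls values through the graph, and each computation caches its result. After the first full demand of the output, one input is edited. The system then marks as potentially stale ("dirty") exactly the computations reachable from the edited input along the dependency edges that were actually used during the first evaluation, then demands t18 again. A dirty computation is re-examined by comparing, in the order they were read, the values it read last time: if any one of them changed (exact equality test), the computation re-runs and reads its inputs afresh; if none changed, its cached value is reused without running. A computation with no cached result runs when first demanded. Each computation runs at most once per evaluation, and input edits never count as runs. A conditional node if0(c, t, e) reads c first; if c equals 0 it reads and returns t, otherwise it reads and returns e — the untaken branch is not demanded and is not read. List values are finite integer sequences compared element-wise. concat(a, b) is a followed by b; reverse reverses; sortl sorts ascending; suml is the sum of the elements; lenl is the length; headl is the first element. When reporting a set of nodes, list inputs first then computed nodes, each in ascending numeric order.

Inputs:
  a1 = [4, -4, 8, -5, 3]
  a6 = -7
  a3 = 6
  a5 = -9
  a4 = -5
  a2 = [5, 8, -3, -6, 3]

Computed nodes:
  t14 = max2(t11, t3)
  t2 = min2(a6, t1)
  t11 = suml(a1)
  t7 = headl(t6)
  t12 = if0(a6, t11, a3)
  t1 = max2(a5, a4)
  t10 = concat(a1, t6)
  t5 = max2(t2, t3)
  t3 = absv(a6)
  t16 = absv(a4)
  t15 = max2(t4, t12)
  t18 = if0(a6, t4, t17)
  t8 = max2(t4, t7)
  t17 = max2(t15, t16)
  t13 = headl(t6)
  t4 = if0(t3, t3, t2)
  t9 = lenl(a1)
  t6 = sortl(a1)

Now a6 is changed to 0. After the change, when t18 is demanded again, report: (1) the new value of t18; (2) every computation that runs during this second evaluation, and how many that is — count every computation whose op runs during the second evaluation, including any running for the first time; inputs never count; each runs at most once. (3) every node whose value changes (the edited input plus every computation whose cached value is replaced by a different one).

t18 now evaluates to 0.
Run set: t3, t4, t18 (3 run).
Changed values: a6, t3, t4, t18.
The important point: the flipped condition redirects demand; t2, t12, t15, t17 are left stale, never re-checked.

Initial pass — values computed on the first demand:
  t1 = max2(-9, -5) = -5
  t2 = min2(-7, -5) = -7
  t3 = absv(-7) = 7
  t4 = if0(t3=7 -> else branch t2) = -7
  t12 = if0(a6=-7 -> else branch a3) = 6
  t15 = max2(-7, 6) = 6
  t16 = absv(-5) = 5
  t17 = max2(6, 5) = 6
  t18 = if0(a6=-7 -> else branch t17) = 6

Second demand — change propagation:
  t2: dirty yet unreached — the second evaluation never asks for it.
  t3: re-runs because a6 -7->0; new result 0.
  t4: re-runs because t3 7->0; new result 0.
  t12: dirty yet unreached — the second evaluation never asks for it.
  t15: dirty yet unreached — the second evaluation never asks for it.
  t17: dirty yet unreached — the second evaluation never asks for it.
  t18: re-runs because a6 -7->0; new result 0.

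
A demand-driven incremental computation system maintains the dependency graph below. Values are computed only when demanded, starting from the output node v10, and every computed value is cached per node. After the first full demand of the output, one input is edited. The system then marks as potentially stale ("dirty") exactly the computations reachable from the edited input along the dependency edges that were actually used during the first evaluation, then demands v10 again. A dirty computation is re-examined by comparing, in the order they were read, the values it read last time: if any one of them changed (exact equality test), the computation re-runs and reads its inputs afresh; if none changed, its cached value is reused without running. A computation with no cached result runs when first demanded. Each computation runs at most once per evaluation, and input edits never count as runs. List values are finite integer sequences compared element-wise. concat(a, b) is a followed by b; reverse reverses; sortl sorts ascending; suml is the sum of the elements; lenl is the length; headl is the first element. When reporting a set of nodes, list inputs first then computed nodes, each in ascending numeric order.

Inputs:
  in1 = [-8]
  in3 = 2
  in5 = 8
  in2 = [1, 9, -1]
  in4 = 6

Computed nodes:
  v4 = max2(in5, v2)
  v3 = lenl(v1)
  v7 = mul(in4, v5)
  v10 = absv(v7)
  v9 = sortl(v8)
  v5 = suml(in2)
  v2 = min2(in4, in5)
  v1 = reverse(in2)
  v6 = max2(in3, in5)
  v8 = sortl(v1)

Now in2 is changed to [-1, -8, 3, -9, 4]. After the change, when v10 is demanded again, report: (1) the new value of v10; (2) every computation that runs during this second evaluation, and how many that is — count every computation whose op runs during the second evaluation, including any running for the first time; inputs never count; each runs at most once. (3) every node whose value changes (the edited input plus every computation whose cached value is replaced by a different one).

New value of v10: 66.
Computations that run: v5, v7, v10 — 3 in total.
Values that change: in2, v5, v7, v10.

First evaluation (everything demanded from the output):
  v5 = suml([1, 9, -1]) = 9
  v7 = mul(6, 9) = 54
  v10 = absv(54) = 54

Propagation after the edit:
  v5: runs — in2 [1, 9, -1]->[-1, -8, 3, -9, 4]; result -11.
  v7: runs — v5 9->-11; result -66.
  v10: runs — v7 54->-66; result 66.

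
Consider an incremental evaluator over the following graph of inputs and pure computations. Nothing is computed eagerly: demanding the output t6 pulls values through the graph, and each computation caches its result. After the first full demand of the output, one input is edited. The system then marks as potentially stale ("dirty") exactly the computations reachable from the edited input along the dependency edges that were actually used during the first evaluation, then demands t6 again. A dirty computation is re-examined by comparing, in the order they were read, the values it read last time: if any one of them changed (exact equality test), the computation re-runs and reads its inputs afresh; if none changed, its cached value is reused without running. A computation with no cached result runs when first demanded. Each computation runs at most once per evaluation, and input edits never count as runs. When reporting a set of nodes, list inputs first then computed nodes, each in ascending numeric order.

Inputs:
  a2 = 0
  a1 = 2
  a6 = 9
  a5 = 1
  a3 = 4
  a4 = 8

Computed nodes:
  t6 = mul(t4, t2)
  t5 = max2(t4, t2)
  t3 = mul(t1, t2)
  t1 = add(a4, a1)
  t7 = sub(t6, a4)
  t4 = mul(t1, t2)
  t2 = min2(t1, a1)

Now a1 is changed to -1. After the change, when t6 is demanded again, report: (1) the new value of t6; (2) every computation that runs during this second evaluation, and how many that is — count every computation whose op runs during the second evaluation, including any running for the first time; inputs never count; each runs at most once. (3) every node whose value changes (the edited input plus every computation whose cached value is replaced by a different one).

t6 now evaluates to 7.
Run set: t1, t2, t4, t6 (4 run).
Changed values: a1, t1, t2, t4, t6.

Initial pass — values computed on the first demand:
  t1 = add(8, 2) = 10
  t2 = min2(10, 2) = 2
  t4 = mul(10, 2) = 20
  t6 = mul(20, 2) = 40

Second demand — change propagation:
  t1: re-runs because a1 2->-1; new result 7.
  t2: re-runs because t1 10->7; a1 2->-1; new result -1.
  t4: re-runs because t1 10->7; t2 2->-1; new result -7.
  t6: re-runs because t4 20->-7; t2 2->-1; new result 7.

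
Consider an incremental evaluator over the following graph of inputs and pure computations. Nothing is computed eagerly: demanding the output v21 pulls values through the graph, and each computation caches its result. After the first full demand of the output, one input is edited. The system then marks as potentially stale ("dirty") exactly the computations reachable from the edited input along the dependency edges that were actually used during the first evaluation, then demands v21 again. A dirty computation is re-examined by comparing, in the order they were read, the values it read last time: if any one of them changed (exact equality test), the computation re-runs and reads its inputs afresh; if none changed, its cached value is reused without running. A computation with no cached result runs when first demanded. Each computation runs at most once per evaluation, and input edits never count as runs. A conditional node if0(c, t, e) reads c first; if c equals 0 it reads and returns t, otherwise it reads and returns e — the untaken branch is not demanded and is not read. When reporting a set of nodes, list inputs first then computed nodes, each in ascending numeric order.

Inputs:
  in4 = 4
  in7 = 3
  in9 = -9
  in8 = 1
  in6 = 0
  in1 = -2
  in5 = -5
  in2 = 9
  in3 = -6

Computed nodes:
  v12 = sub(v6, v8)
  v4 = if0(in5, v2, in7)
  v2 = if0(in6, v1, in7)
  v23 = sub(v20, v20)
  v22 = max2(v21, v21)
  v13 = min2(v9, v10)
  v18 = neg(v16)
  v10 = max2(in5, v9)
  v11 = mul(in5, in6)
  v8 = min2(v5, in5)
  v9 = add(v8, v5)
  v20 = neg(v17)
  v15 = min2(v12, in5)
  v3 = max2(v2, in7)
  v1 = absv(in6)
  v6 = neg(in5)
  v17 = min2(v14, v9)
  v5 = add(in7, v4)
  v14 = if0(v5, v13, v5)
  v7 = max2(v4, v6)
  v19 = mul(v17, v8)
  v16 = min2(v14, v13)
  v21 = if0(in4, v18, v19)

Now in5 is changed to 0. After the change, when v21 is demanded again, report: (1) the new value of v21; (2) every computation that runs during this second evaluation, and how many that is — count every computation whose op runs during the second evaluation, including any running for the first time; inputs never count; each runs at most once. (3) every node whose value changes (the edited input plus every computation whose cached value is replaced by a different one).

v21 now evaluates to 0.
Run set: v1, v2, v4, v5, v8, v9, v14, v17, v19, v21 (10 run).
Changed values: in5, v4, v5, v8, v9, v14, v17, v19, v21.
The important point: the flipped condition pulls in fresh nodes; v1, v2 run for the first time.

Initial pass — values computed on the first demand:
  v4 = if0(in5=-5 -> else branch in7) = 3
  v5 = add(3, 3) = 6
  v8 = min2(6, -5) = -5
  v9 = add(-5, 6) = 1
  v14 = if0(v5=6 -> else branch v5) = 6
  v17 = min2(6, 1) = 1
  v19 = mul(1, -5) = -5
  v21 = if0(in4=4 -> else branch v19) = -5

Second demand — change propagation:
  v1: newly demanded (no cache) — executes and yields 0.
  v2: newly demanded (no cache) — executes and yields 0.
  v4: re-runs because in5 -5->0; new result 0.
  v5: re-runs because v4 3->0; new result 3.
  v8: re-runs because v5 6->3; in5 -5->0; new result 0.
  v9: re-runs because v8 -5->0; v5 6->3; new result 3.
  v14: re-runs because v5 6->3; v5 6->3; new result 3.
  v17: re-runs because v14 6->3; v9 1->3; new result 3.
  v19: re-runs because v17 1->3; v8 -5->0; new result 0.
  v21: re-runs because v19 -5->0; new result 0.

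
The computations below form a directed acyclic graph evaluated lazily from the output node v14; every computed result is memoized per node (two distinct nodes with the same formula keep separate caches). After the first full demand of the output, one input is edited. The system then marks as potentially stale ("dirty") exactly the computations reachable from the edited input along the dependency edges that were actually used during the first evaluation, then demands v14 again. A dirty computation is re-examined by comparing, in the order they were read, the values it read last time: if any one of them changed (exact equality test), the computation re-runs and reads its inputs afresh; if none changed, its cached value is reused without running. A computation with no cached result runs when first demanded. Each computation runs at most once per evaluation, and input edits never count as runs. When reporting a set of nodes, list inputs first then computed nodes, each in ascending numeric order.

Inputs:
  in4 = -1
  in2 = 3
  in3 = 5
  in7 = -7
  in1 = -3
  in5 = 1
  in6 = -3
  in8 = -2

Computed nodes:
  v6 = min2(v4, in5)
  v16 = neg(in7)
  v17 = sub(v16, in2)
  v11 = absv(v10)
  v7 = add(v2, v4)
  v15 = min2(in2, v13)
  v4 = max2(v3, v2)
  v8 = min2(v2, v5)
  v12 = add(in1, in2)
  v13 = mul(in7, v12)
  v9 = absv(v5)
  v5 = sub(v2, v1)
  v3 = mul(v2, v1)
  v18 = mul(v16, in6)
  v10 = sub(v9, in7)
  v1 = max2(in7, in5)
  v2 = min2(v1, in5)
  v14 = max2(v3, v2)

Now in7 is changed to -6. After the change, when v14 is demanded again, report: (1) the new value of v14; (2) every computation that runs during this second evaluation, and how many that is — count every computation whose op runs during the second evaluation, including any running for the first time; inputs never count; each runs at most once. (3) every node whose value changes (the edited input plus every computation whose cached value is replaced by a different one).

Demanding v14 again yields 1.
1 computations run: v1.
The nodes whose values change: in7.
Note the absorption at v1: it re-runs yet its value is the same, leaving the output's value untouched.

First demand of the output computes:
  v1 = max2(-7, 1) = 1
  v2 = min2(1, 1) = 1
  v3 = mul(1, 1) = 1
  v14 = max2(1, 1) = 1

After the edit, cleaning proceeds:
  v1: a read changed (in7 -7->-6) — executes, giving 1 — identical to its old value.
  v2: dirty, but its reads are unchanged (v1 unchanged, in5 unchanged); cached 1 stands.
  v3: dirty, but its reads are unchanged (v2 unchanged, v1 unchanged); cached 1 stands.
  v14: dirty, but its reads are unchanged (v3 unchanged, v2 unchanged); cached 1 stands.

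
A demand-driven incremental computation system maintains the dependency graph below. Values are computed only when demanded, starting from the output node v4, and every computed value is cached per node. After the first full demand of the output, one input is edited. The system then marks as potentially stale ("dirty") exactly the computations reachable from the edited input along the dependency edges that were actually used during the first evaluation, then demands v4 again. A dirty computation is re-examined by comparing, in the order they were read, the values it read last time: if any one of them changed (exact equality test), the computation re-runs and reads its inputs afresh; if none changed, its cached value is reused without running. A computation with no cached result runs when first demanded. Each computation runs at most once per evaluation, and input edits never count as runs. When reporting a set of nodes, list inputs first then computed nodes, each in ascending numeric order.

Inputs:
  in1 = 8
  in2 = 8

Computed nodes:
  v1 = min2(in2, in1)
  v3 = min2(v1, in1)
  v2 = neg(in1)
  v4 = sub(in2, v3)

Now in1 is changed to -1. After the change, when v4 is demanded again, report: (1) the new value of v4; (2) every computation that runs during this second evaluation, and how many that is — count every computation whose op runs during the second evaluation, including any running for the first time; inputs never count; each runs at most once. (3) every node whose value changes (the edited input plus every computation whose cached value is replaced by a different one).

New value of v4: 9.
Computations that run: v1, v3, v4 — 3 in total.
Values that change: in1, v1, v3, v4.

First evaluation (everything demanded from the output):
  v1 = min2(8, 8) = 8
  v3 = min2(8, 8) = 8
  v4 = sub(8, 8) = 0

Propagation after the edit:
  v1: runs — in1 8->-1; result -1.
  v3: runs — v1 8->-1; in1 8->-1; result -1.
  v4: runs — v3 8->-1; result 9.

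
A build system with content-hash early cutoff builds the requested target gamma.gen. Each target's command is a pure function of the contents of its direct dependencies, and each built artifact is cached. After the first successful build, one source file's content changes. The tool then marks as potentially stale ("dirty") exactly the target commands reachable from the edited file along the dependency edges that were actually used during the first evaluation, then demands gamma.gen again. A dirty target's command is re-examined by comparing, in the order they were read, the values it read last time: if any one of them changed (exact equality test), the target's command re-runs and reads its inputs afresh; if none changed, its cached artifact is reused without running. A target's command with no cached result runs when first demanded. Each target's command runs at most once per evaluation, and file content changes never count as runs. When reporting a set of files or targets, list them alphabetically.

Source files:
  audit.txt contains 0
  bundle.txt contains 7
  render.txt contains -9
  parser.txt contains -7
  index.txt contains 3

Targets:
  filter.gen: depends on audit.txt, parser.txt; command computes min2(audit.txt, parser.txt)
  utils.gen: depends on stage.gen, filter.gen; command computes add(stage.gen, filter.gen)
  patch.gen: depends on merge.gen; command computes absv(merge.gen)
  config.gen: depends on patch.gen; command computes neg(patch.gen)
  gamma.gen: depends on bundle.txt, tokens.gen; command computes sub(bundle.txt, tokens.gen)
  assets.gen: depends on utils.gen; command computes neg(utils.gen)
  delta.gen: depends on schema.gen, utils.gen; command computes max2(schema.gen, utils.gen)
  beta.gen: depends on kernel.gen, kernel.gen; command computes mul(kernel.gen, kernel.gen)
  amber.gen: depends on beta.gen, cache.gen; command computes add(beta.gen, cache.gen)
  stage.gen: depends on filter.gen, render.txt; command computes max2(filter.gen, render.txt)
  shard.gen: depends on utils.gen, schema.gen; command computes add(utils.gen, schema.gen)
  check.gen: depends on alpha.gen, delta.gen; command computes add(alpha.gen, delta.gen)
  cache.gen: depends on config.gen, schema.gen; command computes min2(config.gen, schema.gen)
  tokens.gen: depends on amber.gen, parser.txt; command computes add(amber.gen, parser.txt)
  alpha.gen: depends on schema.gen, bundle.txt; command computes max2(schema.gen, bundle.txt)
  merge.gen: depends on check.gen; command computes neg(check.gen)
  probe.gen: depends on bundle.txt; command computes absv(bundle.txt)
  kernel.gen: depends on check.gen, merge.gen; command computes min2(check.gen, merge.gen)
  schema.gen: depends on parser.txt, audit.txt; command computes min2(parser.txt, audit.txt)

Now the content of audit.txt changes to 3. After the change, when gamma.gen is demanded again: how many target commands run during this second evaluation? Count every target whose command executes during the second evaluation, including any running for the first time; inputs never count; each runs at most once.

First evaluation (everything demanded from the output):
  filter.gen = min2(0, -7) = -7
  schema.gen = min2(-7, 0) = -7
  alpha.gen = max2(-7, 7) = 7
  stage.gen = max2(-7, -9) = -7
  utils.gen = add(-7, -7) = -14
  delta.gen = max2(-7, -14) = -7
  check.gen = add(7, -7) = 0
  merge.gen = neg(0) = 0
  kernel.gen = min2(0, 0) = 0
  beta.gen = mul(0, 0) = 0
  patch.gen = absv(0) = 0
  config.gen = neg(0) = 0
  cache.gen = min2(0, -7) = -7
  amber.gen = add(0, -7) = -7
  tokens.gen = add(-7, -7) = -14
  gamma.gen = sub(7, -14) = 21

Propagation after the edit:
  filter.gen: runs — audit.txt 0->3; result -7 (same value as before).
  schema.gen: runs — audit.txt 0->3; result -7 (same value as before).
  alpha.gen: checked — values it read are unchanged (schema.gen unchanged, bundle.txt unchanged); reused cached 7 without running.
  stage.gen: checked — values it read are unchanged (filter.gen unchanged, render.txt unchanged); reused cached -7 without running.
  utils.gen: checked — values it read are unchanged (stage.gen unchanged, filter.gen unchanged); reused cached -14 without running.
  delta.gen: checked — values it read are unchanged (schema.gen unchanged, utils.gen unchanged); reused cached -7 without running.
  check.gen: checked — values it read are unchanged (alpha.gen unchanged, delta.gen unchanged); reused cached 0 without running.
  merge.gen: checked — values it read are unchanged (check.gen unchanged); reused cached 0 without running.
  kernel.gen: checked — values it read are unchanged (check.gen unchanged, merge.gen unchanged); reused cached 0 without running.
  beta.gen: checked — values it read are unchanged (kernel.gen unchanged, kernel.gen unchanged); reused cached 0 without running.
  patch.gen: checked — values it read are unchanged (merge.gen unchanged); reused cached 0 without running.
  config.gen: checked — values it read are unchanged (patch.gen unchanged); reused cached 0 without running.
  cache.gen: checked — values it read are unchanged (config.gen unchanged, schema.gen unchanged); reused cached -7 without running.
  amber.gen: checked — values it read are unchanged (beta.gen unchanged, cache.gen unchanged); reused cached -7 without running.
  tokens.gen: checked — values it read are unchanged (amber.gen unchanged, parser.txt unchanged); reused cached -14 without running.
  gamma.gen: checked — values it read are unchanged (bundle.txt unchanged, tokens.gen unchanged); reused cached 21 without running.

Key observation: the cutoff stops propagation at stage.gen — its inputs' values are unchanged, so it reuses its cache.

Target commands that run: filter.gen, schema.gen — 2 in total.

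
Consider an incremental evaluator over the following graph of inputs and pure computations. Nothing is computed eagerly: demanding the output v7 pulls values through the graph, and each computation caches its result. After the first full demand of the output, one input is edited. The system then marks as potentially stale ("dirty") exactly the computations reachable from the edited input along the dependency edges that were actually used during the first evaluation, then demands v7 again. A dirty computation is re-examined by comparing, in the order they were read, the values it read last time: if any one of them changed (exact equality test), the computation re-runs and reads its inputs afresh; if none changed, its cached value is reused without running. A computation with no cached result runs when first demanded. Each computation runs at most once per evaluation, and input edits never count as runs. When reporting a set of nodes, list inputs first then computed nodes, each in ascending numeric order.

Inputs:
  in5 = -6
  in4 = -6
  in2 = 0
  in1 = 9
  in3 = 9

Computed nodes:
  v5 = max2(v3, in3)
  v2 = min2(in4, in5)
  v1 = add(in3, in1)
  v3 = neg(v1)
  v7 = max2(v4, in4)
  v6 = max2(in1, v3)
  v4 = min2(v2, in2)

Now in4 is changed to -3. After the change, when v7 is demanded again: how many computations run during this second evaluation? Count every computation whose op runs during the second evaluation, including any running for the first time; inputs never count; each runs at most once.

Run set: v2, v7 (2 run).
The important point: at v4 every value read last time is unchanged, so the dirty flag clears without a run.

Initial pass — values computed on the first demand:
  v2 = min2(-6, -6) = -6
  v4 = min2(-6, 0) = -6
  v7 = max2(-6, -6) = -6

Second demand — change propagation:
  v2: re-runs because in4 -6->-3; new result -6 (unchanged).
  v4: re-examined; everything it read last time is the same (v2 unchanged, in2 unchanged) — cache -6 kept, no run.
  v7: re-runs because in4 -6->-3; new result -3.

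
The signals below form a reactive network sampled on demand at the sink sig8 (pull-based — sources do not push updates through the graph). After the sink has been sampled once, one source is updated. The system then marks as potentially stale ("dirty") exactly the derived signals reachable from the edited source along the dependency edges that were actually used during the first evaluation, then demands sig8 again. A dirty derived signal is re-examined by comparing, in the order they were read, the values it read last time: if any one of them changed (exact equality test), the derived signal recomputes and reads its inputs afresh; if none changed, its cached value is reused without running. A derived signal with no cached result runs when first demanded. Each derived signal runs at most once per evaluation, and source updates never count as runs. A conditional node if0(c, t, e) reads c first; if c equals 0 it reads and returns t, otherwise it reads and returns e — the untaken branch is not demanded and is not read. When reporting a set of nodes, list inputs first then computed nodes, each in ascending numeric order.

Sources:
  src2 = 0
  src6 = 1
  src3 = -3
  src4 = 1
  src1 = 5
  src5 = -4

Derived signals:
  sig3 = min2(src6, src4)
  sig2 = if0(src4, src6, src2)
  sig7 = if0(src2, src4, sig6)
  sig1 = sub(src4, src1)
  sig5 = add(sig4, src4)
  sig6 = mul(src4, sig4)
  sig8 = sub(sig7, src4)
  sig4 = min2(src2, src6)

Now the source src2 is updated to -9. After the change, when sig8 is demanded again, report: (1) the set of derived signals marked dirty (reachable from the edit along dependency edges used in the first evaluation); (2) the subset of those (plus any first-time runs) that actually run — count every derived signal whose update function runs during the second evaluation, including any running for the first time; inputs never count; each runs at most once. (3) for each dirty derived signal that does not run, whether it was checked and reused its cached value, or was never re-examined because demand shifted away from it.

Dirty set: sig7, sig8.
Run set: sig4, sig6, sig7, sig8 (4 run).
All dirty derived signals ended up running.
The important point: the flipped condition pulls in fresh nodes; sig4, sig6 run for the first time.

Initial pass — values computed on the first demand:
  sig7 = if0(src2=0 -> then branch src4) = 1
  sig8 = sub(1, 1) = 0

Second demand — change propagation:
  sig4: newly demanded (no cache) — executes and yields -9.
  sig6: newly demanded (no cache) — executes and yields -9.
  sig7: re-runs because src2 0->-9; new result -9.
  sig8: re-runs because sig7 1->-9; new result -10.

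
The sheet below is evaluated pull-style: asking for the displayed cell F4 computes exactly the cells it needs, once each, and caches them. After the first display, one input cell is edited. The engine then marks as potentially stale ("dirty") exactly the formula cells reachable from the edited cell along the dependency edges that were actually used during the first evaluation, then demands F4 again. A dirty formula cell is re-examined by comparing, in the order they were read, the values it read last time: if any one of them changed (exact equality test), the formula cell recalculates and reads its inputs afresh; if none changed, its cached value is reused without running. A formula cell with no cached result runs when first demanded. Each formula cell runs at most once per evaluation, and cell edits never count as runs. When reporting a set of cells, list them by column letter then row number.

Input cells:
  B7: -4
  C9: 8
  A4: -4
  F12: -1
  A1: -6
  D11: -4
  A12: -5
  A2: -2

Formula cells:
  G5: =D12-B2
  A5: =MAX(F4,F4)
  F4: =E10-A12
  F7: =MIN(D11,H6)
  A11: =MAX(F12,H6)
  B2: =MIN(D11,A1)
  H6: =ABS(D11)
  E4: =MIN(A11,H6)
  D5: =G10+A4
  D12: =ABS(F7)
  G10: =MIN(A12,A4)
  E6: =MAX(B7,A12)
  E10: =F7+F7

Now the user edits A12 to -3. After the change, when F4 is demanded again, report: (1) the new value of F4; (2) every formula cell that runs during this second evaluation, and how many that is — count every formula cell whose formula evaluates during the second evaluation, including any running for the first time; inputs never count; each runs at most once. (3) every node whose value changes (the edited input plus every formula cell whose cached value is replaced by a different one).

First demand of the output computes:
  H6 = ABS(-4) = 4
  F7 = MIN(-4, 4) = -4
  E10 = -4 + -4 = -8
  F4 = -8 - -5 = -3

After the edit, cleaning proceeds:
  F4: a read changed (A12 -5->-3) — executes, giving -5.

Demanding F4 again yields -5.
1 formula cells run: F4.
The nodes whose values change: A12, F4.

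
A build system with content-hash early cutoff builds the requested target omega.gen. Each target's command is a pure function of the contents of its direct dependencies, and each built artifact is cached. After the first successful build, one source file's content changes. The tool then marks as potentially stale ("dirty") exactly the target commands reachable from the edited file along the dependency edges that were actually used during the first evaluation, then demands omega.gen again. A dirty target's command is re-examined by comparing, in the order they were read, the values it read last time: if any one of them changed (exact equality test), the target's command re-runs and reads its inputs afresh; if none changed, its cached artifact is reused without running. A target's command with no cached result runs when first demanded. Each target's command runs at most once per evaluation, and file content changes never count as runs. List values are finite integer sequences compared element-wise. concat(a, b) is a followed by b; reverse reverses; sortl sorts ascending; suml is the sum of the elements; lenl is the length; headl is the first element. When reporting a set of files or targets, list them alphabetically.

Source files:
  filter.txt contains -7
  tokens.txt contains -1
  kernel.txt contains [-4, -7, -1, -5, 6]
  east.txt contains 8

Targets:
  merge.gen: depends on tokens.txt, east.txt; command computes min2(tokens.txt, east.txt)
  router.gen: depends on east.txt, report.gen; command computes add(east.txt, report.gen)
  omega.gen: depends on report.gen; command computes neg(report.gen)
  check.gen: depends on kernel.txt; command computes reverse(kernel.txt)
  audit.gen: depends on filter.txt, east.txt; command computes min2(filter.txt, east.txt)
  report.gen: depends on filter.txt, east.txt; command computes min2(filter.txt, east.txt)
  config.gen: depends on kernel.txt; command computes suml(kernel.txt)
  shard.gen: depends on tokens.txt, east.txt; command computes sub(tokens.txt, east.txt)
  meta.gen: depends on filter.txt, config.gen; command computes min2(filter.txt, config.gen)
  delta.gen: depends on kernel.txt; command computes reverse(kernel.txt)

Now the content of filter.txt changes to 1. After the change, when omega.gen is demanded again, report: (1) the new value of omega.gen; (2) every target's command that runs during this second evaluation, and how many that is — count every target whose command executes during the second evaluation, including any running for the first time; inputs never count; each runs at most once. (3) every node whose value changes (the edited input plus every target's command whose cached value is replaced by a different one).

New value of omega.gen: -1.
Target commands that run: omega.gen, report.gen — 2 in total.
Values that change: filter.txt, omega.gen, report.gen.

First evaluation (everything demanded from the output):
  report.gen = min2(-7, 8) = -7
  omega.gen = neg(-7) = 7

Propagation after the edit:
  report.gen: runs — filter.txt -7->1; result 1.
  omega.gen: runs — report.gen -7->1; result -1.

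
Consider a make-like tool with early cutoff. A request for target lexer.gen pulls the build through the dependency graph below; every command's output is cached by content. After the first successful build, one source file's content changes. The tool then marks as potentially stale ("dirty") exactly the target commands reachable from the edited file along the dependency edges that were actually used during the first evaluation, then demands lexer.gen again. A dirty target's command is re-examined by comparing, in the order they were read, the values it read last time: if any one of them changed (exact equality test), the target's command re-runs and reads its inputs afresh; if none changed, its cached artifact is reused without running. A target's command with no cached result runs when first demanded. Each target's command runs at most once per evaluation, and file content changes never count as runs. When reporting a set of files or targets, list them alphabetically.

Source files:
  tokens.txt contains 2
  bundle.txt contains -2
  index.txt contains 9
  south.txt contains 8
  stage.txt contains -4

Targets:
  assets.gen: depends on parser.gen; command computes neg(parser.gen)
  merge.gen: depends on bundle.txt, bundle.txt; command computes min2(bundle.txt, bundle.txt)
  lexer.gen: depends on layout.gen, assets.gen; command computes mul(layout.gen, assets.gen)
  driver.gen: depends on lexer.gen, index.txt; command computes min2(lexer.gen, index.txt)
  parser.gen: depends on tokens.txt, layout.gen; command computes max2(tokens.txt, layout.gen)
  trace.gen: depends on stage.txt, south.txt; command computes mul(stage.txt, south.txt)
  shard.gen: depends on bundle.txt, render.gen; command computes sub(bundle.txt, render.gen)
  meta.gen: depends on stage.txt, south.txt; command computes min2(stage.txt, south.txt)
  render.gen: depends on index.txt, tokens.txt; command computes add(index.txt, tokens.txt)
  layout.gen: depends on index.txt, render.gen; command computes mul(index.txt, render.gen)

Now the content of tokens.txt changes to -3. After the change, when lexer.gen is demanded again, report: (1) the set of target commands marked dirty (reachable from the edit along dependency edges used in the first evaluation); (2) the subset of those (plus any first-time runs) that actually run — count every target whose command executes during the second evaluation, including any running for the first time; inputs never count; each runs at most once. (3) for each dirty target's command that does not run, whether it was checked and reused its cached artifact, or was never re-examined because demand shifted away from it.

First demand of the output computes:
  render.gen = add(9, 2) = 11
  layout.gen = mul(9, 11) = 99
  parser.gen = max2(2, 99) = 99
  assets.gen = neg(99) = -99
  lexer.gen = mul(99, -99) = -9801

After the edit, cleaning proceeds:
  render.gen: a read changed (tokens.txt 2->-3) — executes, giving 6.
  layout.gen: a read changed (render.gen 11->6) — executes, giving 54.
  parser.gen: a read changed (tokens.txt 2->-3; layout.gen 99->54) — executes, giving 54.
  assets.gen: a read changed (parser.gen 99->54) — executes, giving -54.
  lexer.gen: a read changed (layout.gen 99->54; assets.gen -99->-54) — executes, giving -2916.

The edit dirties: assets.gen, layout.gen, lexer.gen, parser.gen, render.gen.
5 target commands run: assets.gen, layout.gen, lexer.gen, parser.gen, render.gen.
No dirty target's command escaped a run.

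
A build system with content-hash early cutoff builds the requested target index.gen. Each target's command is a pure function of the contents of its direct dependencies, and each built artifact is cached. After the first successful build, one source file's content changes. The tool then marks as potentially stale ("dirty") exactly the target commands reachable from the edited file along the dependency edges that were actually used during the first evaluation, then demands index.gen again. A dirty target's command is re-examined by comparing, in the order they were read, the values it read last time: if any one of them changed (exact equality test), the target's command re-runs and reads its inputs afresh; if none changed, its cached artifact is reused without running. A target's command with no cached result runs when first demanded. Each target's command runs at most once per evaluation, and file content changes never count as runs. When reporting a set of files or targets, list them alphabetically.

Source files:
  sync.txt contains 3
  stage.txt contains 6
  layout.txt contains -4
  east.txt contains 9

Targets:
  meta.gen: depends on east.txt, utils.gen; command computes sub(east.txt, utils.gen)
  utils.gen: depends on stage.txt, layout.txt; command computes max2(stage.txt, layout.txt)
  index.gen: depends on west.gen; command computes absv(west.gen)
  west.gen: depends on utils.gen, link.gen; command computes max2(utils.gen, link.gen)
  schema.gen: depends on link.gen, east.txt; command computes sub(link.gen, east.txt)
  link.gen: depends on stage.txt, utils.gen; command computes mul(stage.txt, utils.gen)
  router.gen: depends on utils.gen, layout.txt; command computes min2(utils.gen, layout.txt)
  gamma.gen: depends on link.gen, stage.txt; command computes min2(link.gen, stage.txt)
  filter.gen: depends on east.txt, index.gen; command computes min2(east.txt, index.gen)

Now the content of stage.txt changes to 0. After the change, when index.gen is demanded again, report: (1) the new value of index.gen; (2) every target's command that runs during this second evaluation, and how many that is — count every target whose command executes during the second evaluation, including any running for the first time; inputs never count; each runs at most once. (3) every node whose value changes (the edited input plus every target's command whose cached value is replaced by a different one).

New value of index.gen: 0.
Target commands that run: index.gen, link.gen, utils.gen, west.gen — 4 in total.
Values that change: index.gen, link.gen, stage.txt, utils.gen, west.gen.

First evaluation (everything demanded from the output):
  utils.gen = max2(6, -4) = 6
  link.gen = mul(6, 6) = 36
  west.gen = max2(6, 36) = 36
  index.gen = absv(36) = 36

Propagation after the edit:
  utils.gen: runs — stage.txt 6->0; result 0.
  link.gen: runs — stage.txt 6->0; utils.gen 6->0; result 0.
  west.gen: runs — utils.gen 6->0; link.gen 36->0; result 0.
  index.gen: runs — west.gen 36->0; result 0.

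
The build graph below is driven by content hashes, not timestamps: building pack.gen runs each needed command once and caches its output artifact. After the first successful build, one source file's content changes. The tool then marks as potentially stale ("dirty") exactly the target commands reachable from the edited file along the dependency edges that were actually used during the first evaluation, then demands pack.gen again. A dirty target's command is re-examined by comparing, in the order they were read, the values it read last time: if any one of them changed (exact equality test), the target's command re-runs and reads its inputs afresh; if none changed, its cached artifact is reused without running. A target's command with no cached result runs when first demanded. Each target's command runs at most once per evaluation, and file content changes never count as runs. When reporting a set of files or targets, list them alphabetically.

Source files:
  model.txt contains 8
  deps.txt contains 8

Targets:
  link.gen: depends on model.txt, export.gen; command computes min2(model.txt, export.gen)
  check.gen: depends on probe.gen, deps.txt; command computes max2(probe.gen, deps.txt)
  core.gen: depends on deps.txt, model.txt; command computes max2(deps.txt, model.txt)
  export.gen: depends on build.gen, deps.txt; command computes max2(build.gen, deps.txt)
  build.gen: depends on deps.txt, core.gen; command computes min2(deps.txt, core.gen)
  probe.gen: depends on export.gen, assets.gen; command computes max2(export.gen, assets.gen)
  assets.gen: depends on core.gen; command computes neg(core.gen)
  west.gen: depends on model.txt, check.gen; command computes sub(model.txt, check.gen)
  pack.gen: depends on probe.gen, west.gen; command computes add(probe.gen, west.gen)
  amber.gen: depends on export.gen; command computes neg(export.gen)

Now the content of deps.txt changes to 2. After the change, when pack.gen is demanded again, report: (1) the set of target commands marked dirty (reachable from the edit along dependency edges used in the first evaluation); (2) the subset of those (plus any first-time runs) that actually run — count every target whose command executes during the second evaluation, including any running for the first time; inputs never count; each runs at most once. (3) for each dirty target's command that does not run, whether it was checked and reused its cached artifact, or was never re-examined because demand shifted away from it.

Initial pass — values computed on the first demand:
  core.gen = max2(8, 8) = 8
  assets.gen = neg(8) = -8
  build.gen = min2(8, 8) = 8
  export.gen = max2(8, 8) = 8
  probe.gen = max2(8, -8) = 8
  check.gen = max2(8, 8) = 8
  west.gen = sub(8, 8) = 0
  pack.gen = add(8, 0) = 8

Second demand — change propagation:
  core.gen: re-runs because deps.txt 8->2; new result 8 (unchanged).
  assets.gen: re-examined; everything it read last time is the same (core.gen unchanged) — cache -8 kept, no run.
  build.gen: re-runs because deps.txt 8->2; new result 2.
  export.gen: re-runs because build.gen 8->2; deps.txt 8->2; new result 2.
  probe.gen: re-runs because export.gen 8->2; new result 2.
  check.gen: re-runs because probe.gen 8->2; deps.txt 8->2; new result 2.
  west.gen: re-runs because check.gen 8->2; new result 6.
  pack.gen: re-runs because probe.gen 8->2; west.gen 0->6; new result 8 (unchanged).

The important point: at assets.gen every value read last time is unchanged, so the dirty flag clears without a run.

Dirty set: assets.gen, build.gen, check.gen, core.gen, export.gen, pack.gen, probe.gen, west.gen.
Run set: build.gen, check.gen, core.gen, export.gen, pack.gen, probe.gen, west.gen (7 run).
Re-examined without running (cache reused): assets.gen.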